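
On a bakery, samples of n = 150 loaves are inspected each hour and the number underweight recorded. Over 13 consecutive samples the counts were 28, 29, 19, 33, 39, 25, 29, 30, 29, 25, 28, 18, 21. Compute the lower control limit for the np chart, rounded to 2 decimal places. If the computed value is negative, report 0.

p̄ = Σdᵢ / (k·n) = 353 / (13 × 150) = 0.18103
LCL = np̄ − 3·√(np̄(1−p̄)) = 27.1538 − 3 × 4.7158 = 13.0066

13.01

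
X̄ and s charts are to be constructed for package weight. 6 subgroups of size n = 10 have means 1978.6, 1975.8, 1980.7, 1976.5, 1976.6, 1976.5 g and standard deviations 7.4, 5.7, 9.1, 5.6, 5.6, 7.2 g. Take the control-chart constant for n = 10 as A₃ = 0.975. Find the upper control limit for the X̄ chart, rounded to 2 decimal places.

1984.05

X̄̄ = (1978.6 + 1975.8 + 1980.7 + 1976.5 + 1976.6 + 1976.5) / 6 = 1977.4500
s̄ = (7.4 + 5.7 + 9.1 + 5.6 + 5.6 + 7.2) / 6 = 6.7667
UCL = X̄̄ + A₃·s̄ = 1977.4500 + 0.975 × 6.7667 = 1984.0475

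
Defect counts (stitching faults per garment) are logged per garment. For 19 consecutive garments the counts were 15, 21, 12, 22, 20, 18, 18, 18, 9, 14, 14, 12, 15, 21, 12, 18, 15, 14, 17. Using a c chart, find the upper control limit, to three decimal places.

28.072

c̄ = (15 + 21 + 12 + 22 + 20 + 18 + 18 + 18 + 9 + 14 + 14 + 12 + 15 + 21 + 12 + 18 + 15 + 14 + 17) / 19 = 305 / 19 = 16.0526
UCL = c̄ + 3√c̄ = 16.0526 + 3 × √16.0526 = 16.0526 + 3 × 4.0066 = 28.0724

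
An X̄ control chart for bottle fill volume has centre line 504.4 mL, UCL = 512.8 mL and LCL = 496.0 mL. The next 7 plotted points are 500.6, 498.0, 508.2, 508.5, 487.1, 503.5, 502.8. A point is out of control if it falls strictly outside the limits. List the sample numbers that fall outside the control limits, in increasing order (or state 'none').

Compare each point to [496.0, 512.8]: sample 5 = 487.1 < LCL.

5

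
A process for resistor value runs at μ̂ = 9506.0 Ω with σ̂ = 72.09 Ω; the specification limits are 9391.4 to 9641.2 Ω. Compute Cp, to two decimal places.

Cp = (USL − LSL) / (6σ̂) = (9641.2 − 9391.4) / (6 × 72.09) = 249.8000 / 432.5400 = 0.5775

0.58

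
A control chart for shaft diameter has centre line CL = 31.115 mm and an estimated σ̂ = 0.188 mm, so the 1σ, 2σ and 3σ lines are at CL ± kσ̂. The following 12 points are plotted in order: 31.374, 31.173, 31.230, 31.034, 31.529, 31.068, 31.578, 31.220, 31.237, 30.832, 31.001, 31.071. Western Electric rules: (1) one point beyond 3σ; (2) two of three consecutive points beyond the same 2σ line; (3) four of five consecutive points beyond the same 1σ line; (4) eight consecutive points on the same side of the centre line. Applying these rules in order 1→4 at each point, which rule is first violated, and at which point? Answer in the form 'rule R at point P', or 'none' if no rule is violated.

Zone of each point (C = within 1σ̂, B = 1σ̂–2σ̂, A = 2σ̂–3σ̂, * = beyond 3σ̂; sign = side of CL): 1:+B, 2:+C, 3:+C, 4:-C, 5:+A, 6:-C, 7:+A, 8:+C, 9:+C, 10:-B, 11:-C, 12:-C
Rule 2 (two of three consecutive points beyond the same 2σ limit) is satisfied at point 7.

rule 2 at point 7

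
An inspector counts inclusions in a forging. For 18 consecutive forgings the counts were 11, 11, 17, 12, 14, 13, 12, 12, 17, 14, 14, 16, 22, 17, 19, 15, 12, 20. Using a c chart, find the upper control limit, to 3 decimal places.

26.465

c̄ = (11 + 11 + 17 + 12 + 14 + 13 + 12 + 12 + 17 + 14 + 14 + 16 + 22 + 17 + 19 + 15 + 12 + 20) / 18 = 268 / 18 = 14.8889
UCL = c̄ + 3√c̄ = 14.8889 + 3 × √14.8889 = 14.8889 + 3 × 3.8586 = 26.4647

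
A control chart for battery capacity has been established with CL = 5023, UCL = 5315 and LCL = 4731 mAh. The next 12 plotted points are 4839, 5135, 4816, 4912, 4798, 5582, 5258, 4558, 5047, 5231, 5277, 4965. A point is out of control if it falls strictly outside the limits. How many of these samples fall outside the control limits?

2

Compare each point to [4731, 5315]: sample 6 = 5582 > UCL; sample 8 = 4558 < LCL.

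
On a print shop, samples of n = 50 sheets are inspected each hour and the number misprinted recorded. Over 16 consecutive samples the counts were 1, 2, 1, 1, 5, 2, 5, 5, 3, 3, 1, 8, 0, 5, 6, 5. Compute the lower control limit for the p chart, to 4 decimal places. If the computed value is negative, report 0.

0.0000

p̄ = Σdᵢ / (k·n) = 53 / (16 × 50) = 0.06625
LCL = p̄ − 3·√(p̄(1−p̄)/n) = 0.06625 − 3 × 0.03517 = -0.03927 → 0 (negative, so LCL = 0)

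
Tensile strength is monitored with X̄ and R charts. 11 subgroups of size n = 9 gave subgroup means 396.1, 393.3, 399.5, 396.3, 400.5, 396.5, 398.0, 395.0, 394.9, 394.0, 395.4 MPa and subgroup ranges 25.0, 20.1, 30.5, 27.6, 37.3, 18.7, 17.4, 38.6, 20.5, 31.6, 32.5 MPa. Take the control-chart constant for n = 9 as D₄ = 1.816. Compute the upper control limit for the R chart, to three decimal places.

R̄ = (25.0 + 20.1 + 30.5 + 27.6 + 37.3 + 18.7 + 17.4 + 38.6 + 20.5 + 31.6 + 32.5) / 11 = 299.8000 / 11 = 27.2545
UCL_R = D₄·R̄ = 1.816 × 27.2545 = 49.4943

49.494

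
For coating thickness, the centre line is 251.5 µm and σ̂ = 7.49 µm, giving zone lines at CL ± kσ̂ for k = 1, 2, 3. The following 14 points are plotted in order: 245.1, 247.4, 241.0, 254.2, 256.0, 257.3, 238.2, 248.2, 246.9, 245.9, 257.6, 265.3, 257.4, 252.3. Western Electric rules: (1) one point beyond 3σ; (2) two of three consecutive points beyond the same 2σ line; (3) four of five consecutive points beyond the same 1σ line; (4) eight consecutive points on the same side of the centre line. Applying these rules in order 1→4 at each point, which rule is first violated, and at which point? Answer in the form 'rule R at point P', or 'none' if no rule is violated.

Zone of each point (C = within 1σ̂, B = 1σ̂–2σ̂, A = 2σ̂–3σ̂, * = beyond 3σ̂; sign = side of CL): 1:-C, 2:-C, 3:-B, 4:+C, 5:+C, 6:+C, 7:-B, 8:-C, 9:-C, 10:-C, 11:+C, 12:+B, 13:+C, 14:+C
No rule fires across all 14 points.

none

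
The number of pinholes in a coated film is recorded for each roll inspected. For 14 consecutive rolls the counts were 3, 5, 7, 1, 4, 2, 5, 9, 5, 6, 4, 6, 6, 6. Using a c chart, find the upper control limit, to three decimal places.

11.589

c̄ = (3 + 5 + 7 + 1 + 4 + 2 + 5 + 9 + 5 + 6 + 4 + 6 + 6 + 6) / 14 = 69 / 14 = 4.9286
UCL = c̄ + 3√c̄ = 4.9286 + 3 × √4.9286 = 4.9286 + 3 × 2.2200 = 11.5887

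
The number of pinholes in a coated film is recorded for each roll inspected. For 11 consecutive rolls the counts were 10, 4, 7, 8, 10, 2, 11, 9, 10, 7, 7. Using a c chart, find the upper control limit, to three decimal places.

c̄ = (10 + 4 + 7 + 8 + 10 + 2 + 11 + 9 + 10 + 7 + 7) / 11 = 85 / 11 = 7.7273
UCL = c̄ + 3√c̄ = 7.7273 + 3 × √7.7273 = 7.7273 + 3 × 2.7798 = 16.0667

16.067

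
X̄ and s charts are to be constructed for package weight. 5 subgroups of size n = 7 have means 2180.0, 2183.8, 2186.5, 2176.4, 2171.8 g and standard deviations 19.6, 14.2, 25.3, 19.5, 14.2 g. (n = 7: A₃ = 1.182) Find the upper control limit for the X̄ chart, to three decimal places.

2201.638

X̄̄ = (2180.0 + 2183.8 + 2186.5 + 2176.4 + 2171.8) / 5 = 2179.7000
s̄ = (19.6 + 14.2 + 25.3 + 19.5 + 14.2) / 5 = 18.5600
UCL = X̄̄ + A₃·s̄ = 2179.7000 + 1.182 × 18.5600 = 2201.6379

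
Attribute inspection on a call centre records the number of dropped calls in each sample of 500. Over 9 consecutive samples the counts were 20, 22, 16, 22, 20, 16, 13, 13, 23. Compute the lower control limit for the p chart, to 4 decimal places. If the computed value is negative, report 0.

p̄ = Σdᵢ / (k·n) = 165 / (9 × 500) = 0.03667
LCL = p̄ − 3·√(p̄(1−p̄)/n) = 0.03667 − 3 × 0.00841 = 0.01145

0.0115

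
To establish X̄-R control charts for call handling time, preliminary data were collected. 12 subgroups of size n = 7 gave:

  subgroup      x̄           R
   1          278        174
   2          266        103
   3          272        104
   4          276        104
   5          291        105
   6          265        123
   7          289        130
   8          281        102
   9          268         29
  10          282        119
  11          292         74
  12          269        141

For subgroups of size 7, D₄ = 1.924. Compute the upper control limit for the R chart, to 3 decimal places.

R̄ = (174 + 103 + 104 + 104 + 105 + 123 + 130 + 102 + 29 + 119 + 74 + 141) / 12 = 1308.0000 / 12 = 109.0000
UCL_R = D₄·R̄ = 1.924 × 109.0000 = 209.7160

209.716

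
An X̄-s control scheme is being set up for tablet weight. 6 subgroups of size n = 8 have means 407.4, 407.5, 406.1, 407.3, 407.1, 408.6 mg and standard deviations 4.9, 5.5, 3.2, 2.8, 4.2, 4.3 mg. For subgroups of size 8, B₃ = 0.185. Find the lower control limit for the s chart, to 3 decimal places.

0.768

s̄ = (4.9 + 5.5 + 3.2 + 2.8 + 4.2 + 4.3) / 6 = 4.1500
LCL_s = B₃·s̄ = 0.185 × 4.1500 = 0.7677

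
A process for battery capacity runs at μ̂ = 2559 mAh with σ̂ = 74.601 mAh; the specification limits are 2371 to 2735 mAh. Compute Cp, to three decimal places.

0.813

Cp = (USL − LSL) / (6σ̂) = (2735 − 2371) / (6 × 74.601) = 364.0000 / 447.6060 = 0.8132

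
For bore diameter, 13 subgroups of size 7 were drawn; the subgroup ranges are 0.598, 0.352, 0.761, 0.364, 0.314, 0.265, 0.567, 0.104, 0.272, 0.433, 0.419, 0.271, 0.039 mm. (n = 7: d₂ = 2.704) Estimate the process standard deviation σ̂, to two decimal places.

R̄ = (0.598 + 0.352 + 0.761 + 0.364 + 0.314 + 0.265 + 0.567 + 0.104 + 0.272 + 0.433 + 0.419 + 0.271 + 0.039) / 13 = 0.3661
σ̂ = R̄ / d₂ = 0.3661 / 2.704 = 0.1354

0.14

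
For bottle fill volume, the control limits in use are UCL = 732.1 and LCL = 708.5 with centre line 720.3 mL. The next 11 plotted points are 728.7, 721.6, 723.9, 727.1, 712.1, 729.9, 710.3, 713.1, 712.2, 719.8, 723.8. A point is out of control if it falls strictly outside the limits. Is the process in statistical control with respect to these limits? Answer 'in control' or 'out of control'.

in control

All 11 points lie within [708.5, 732.1].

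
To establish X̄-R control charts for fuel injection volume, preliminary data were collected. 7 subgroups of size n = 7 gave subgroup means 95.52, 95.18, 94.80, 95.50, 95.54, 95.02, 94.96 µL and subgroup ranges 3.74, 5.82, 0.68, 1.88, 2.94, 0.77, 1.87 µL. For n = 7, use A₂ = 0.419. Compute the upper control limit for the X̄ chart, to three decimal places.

X̄̄ = (95.52 + 95.18 + 94.80 + 95.50 + 95.54 + 95.02 + 94.96) / 7 = 666.5200 / 7 = 95.2171
R̄ = (3.74 + 5.82 + 0.68 + 1.88 + 2.94 + 0.77 + 1.87) / 7 = 17.7000 / 7 = 2.5286
UCL = X̄̄ + A₂·R̄ = 95.2171 + 0.419 × 2.5286 = 96.2766

96.277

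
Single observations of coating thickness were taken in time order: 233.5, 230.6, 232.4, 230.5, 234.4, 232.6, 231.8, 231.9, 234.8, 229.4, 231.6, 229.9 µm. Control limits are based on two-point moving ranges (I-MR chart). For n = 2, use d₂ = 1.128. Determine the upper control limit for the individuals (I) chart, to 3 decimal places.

238.091

X̄ = (233.5 + 230.6 + 232.4 + 230.5 + 234.4 + 232.6 + 231.8 + 231.9 + 234.8 + 229.4 + 231.6 + 229.9) / 12 = 231.9500
Moving ranges: 2.9, 1.8, 1.9, 3.9, 1.8, 0.8, 0.1, 2.9, 5.4, 2.2, 1.7; M̄R̄ = 25.4000 / 11 = 2.3091
UCL = X̄ + 3·M̄R̄/d₂ = 231.9500 + 3 × 2.3091 / 1.128 = 238.0912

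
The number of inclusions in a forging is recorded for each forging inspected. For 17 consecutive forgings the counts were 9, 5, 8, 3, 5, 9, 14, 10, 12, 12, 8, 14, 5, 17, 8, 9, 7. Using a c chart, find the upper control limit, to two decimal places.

18.18

c̄ = (9 + 5 + 8 + 3 + 5 + 9 + 14 + 10 + 12 + 12 + 8 + 14 + 5 + 17 + 8 + 9 + 7) / 17 = 155 / 17 = 9.1176
UCL = c̄ + 3√c̄ = 9.1176 + 3 × √9.1176 = 9.1176 + 3 × 3.0195 = 18.1763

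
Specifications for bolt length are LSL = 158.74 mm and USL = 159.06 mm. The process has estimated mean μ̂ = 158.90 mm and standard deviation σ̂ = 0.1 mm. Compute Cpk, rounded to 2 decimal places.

Cpu = (USL − μ̂) / (3σ̂) = (159.06 − 158.90) / (3 × 0.1) = 0.5333; Cpl = (μ̂ − LSL) / (3σ̂) = (158.90 − 158.74) / (3 × 0.1) = 0.5333; Cpk = min(Cpu, Cpl) = 0.5333

0.53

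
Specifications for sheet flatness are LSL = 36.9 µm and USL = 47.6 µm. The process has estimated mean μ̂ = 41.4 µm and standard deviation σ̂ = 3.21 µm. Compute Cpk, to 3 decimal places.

Cpu = (USL − μ̂) / (3σ̂) = (47.6 − 41.4) / (3 × 3.21) = 0.6438; Cpl = (μ̂ − LSL) / (3σ̂) = (41.4 − 36.9) / (3 × 3.21) = 0.4673; Cpk = min(Cpu, Cpl) = 0.4673

0.467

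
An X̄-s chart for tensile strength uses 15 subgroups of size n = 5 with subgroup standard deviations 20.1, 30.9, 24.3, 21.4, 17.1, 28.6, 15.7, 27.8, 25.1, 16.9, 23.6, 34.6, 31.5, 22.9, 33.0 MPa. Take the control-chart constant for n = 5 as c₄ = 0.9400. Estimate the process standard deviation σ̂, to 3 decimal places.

s̄ = (20.1 + 30.9 + 24.3 + 21.4 + 17.1 + 28.6 + 15.7 + 27.8 + 25.1 + 16.9 + 23.6 + 34.6 + 31.5 + 22.9 + 33.0) / 15 = 24.9000
σ̂ = s̄ / c₄ = 24.9000 / 0.9400 = 26.4894

26.489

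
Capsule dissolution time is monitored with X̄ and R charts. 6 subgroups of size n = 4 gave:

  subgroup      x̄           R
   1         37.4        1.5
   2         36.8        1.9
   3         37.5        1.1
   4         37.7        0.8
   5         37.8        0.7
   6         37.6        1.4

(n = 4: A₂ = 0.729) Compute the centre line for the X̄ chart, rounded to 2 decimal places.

37.47

X̄̄ = (37.4 + 36.8 + 37.5 + 37.7 + 37.8 + 37.6) / 6 = 224.8000 / 6 = 37.4667
CL = X̄̄ = 37.4667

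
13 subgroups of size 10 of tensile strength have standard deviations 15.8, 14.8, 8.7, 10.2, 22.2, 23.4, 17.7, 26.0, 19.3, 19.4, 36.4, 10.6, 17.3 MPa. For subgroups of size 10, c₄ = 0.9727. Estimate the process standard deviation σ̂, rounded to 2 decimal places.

s̄ = (15.8 + 14.8 + 8.7 + 10.2 + 22.2 + 23.4 + 17.7 + 26.0 + 19.3 + 19.4 + 36.4 + 10.6 + 17.3) / 13 = 18.6000
σ̂ = s̄ / c₄ = 18.6000 / 0.9727 = 19.1220

19.12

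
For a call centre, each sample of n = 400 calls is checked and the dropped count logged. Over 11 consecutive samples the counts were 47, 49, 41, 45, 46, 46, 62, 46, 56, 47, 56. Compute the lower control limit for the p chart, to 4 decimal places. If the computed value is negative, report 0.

p̄ = Σdᵢ / (k·n) = 541 / (11 × 400) = 0.12295
LCL = p̄ − 3·√(p̄(1−p̄)/n) = 0.12295 − 3 × 0.01642 = 0.07370

0.0737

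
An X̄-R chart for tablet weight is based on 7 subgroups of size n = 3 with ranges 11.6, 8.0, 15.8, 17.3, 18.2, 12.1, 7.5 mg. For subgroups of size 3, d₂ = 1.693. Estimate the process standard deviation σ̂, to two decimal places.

7.64

R̄ = (11.6 + 8.0 + 15.8 + 17.3 + 18.2 + 12.1 + 7.5) / 7 = 12.9286
σ̂ = R̄ / d₂ = 12.9286 / 1.693 = 7.6365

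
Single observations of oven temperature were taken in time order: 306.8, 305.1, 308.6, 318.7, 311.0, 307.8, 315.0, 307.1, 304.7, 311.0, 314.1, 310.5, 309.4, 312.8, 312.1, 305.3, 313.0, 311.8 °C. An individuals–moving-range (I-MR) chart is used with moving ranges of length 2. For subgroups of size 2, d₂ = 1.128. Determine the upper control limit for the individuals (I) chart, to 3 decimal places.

X̄ = (306.8 + 305.1 + 308.6 + 318.7 + 311.0 + 307.8 + 315.0 + 307.1 + 304.7 + 311.0 + 314.1 + 310.5 + 309.4 + 312.8 + 312.1 + 305.3 + 313.0 + 311.8) / 18 = 310.2667
Moving ranges: 1.7, 3.5, 10.1, 7.7, 3.2, 7.2, 7.9, 2.4, 6.3, 3.1, 3.6, 1.1, 3.4, 0.7, 6.8, 7.7, 1.2; M̄R̄ = 77.6000 / 17 = 4.5647
UCL = X̄ + 3·M̄R̄/d₂ = 310.2667 + 3 × 4.5647 / 1.128 = 322.4068

322.407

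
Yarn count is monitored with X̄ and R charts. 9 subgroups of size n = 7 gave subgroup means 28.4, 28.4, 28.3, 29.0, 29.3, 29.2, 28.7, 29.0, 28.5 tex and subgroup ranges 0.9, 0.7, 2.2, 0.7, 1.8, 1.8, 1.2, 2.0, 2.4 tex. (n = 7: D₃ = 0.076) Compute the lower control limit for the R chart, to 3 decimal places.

0.116

R̄ = (0.9 + 0.7 + 2.2 + 0.7 + 1.8 + 1.8 + 1.2 + 2.0 + 2.4) / 9 = 13.7000 / 9 = 1.5222
LCL_R = D₃·R̄ = 0.076 × 1.5222 = 0.1157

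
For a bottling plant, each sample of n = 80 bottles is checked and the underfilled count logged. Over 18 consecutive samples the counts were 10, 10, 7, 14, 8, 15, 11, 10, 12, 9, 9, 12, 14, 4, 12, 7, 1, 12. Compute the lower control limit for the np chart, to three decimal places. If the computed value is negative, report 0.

1.023

p̄ = Σdᵢ / (k·n) = 177 / (18 × 80) = 0.12292
LCL = np̄ − 3·√(np̄(1−p̄)) = 9.8333 − 3 × 2.9368 = 1.0230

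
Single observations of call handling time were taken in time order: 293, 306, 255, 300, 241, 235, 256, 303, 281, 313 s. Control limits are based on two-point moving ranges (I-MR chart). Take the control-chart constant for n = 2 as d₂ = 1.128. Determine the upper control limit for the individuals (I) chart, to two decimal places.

365.77

X̄ = (293 + 306 + 255 + 300 + 241 + 235 + 256 + 303 + 281 + 313) / 10 = 278.3000
Moving ranges: 13, 51, 45, 59, 6, 21, 47, 22, 32; M̄R̄ = 296.0000 / 9 = 32.8889
UCL = X̄ + 3·M̄R̄/d₂ = 278.3000 + 3 × 32.8889 / 1.128 = 365.7704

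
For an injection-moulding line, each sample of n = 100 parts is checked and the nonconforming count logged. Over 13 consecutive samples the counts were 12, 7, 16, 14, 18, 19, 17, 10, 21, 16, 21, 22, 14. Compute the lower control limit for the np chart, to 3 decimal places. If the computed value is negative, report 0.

p̄ = Σdᵢ / (k·n) = 207 / (13 × 100) = 0.15923
LCL = np̄ − 3·√(np̄(1−p̄)) = 15.9231 − 3 × 3.6589 = 4.9463

4.946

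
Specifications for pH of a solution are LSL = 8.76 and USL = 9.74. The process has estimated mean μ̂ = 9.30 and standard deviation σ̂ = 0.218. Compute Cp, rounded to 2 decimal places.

0.75

Cp = (USL − LSL) / (6σ̂) = (9.74 − 8.76) / (6 × 0.218) = 0.9800 / 1.3080 = 0.7492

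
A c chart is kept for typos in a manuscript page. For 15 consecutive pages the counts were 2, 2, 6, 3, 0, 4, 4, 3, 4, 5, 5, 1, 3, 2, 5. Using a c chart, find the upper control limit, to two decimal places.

8.69

c̄ = (2 + 2 + 6 + 3 + 0 + 4 + 4 + 3 + 4 + 5 + 5 + 1 + 3 + 2 + 5) / 15 = 49 / 15 = 3.2667
UCL = c̄ + 3√c̄ = 3.2667 + 3 × √3.2667 = 3.2667 + 3 × 1.8074 = 8.6888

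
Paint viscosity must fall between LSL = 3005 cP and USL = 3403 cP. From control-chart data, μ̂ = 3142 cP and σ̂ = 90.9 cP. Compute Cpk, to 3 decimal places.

0.502

Cpu = (USL − μ̂) / (3σ̂) = (3403 − 3142) / (3 × 90.9) = 0.9571; Cpl = (μ̂ − LSL) / (3σ̂) = (3142 − 3005) / (3 × 90.9) = 0.5024; Cpk = min(Cpu, Cpl) = 0.5024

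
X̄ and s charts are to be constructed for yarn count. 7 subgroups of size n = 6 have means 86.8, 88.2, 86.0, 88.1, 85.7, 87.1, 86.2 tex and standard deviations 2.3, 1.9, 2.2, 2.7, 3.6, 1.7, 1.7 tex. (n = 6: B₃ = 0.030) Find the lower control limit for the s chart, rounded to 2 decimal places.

0.07

s̄ = (2.3 + 1.9 + 2.2 + 2.7 + 3.6 + 1.7 + 1.7) / 7 = 2.3000
LCL_s = B₃·s̄ = 0.030 × 2.3000 = 0.0690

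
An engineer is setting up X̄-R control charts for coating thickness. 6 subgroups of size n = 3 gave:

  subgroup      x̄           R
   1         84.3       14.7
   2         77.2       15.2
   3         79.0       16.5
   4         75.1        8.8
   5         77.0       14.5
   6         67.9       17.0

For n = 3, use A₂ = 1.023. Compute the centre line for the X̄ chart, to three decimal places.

76.750

X̄̄ = (84.3 + 77.2 + 79.0 + 75.1 + 77.0 + 67.9) / 6 = 460.5000 / 6 = 76.7500
CL = X̄̄ = 76.7500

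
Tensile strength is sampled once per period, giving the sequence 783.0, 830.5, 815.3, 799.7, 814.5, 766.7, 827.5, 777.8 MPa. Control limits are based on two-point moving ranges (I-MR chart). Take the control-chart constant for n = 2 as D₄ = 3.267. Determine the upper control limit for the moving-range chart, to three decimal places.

117.332

Moving ranges: 47.5, 15.2, 15.6, 14.8, 47.8, 60.8, 49.7; M̄R̄ = 251.4000 / 7 = 35.9143
UCL_MR = D₄·M̄R̄ = 3.267 × 35.9143 = 117.3320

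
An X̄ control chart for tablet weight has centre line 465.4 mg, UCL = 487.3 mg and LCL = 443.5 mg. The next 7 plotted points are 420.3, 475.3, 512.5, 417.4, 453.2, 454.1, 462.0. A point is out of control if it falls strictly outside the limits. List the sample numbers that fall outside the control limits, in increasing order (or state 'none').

Compare each point to [443.5, 487.3]: sample 1 = 420.3 < LCL; sample 3 = 512.5 > UCL; sample 4 = 417.4 < LCL.

1, 3, 4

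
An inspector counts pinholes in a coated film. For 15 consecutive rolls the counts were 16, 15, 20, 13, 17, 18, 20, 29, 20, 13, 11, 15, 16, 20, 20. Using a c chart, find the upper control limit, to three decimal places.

c̄ = (16 + 15 + 20 + 13 + 17 + 18 + 20 + 29 + 20 + 13 + 11 + 15 + 16 + 20 + 20) / 15 = 263 / 15 = 17.5333
UCL = c̄ + 3√c̄ = 17.5333 + 3 × √17.5333 = 17.5333 + 3 × 4.1873 = 30.0952

30.095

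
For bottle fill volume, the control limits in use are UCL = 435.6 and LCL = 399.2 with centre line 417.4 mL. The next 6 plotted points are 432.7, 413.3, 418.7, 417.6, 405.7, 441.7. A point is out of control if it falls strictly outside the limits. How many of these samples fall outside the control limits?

Compare each point to [399.2, 435.6]: sample 6 = 441.7 > UCL.

1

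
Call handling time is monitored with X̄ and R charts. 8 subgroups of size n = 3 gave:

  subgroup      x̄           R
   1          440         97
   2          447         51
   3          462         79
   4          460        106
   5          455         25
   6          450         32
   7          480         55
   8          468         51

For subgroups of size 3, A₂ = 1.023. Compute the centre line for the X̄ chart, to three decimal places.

X̄̄ = (440 + 447 + 462 + 460 + 455 + 450 + 480 + 468) / 8 = 3662.0000 / 8 = 457.7500
CL = X̄̄ = 457.7500

457.750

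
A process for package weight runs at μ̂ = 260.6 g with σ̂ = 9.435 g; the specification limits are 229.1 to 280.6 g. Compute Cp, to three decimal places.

0.910

Cp = (USL − LSL) / (6σ̂) = (280.6 − 229.1) / (6 × 9.435) = 51.5000 / 56.6100 = 0.9097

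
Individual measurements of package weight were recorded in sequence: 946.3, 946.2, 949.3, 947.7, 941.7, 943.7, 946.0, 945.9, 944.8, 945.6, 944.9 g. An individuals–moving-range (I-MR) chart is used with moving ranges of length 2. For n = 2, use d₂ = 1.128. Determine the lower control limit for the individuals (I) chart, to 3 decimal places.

940.911

X̄ = (946.3 + 946.2 + 949.3 + 947.7 + 941.7 + 943.7 + 946.0 + 945.9 + 944.8 + 945.6 + 944.9) / 11 = 945.6455
Moving ranges: 0.1, 3.1, 1.6, 6.0, 2.0, 2.3, 0.1, 1.1, 0.8, 0.7; M̄R̄ = 17.8000 / 10 = 1.7800
LCL = X̄ − 3·M̄R̄/d₂ = 945.6455 − 3 × 1.7800 / 1.128 = 940.9114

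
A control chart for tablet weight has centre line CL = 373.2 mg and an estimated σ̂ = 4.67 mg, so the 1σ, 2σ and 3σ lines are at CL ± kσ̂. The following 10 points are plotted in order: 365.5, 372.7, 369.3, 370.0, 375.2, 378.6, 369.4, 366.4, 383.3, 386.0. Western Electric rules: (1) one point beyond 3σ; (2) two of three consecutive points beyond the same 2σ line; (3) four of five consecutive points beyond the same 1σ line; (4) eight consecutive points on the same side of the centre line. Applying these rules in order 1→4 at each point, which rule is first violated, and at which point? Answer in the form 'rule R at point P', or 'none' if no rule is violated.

Zone of each point (C = within 1σ̂, B = 1σ̂–2σ̂, A = 2σ̂–3σ̂, * = beyond 3σ̂; sign = side of CL): 1:-B, 2:-C, 3:-C, 4:-C, 5:+C, 6:+B, 7:-C, 8:-B, 9:+A, 10:+A
Rule 2 (two of three consecutive points beyond the same 2σ limit) is satisfied at point 10.

rule 2 at point 10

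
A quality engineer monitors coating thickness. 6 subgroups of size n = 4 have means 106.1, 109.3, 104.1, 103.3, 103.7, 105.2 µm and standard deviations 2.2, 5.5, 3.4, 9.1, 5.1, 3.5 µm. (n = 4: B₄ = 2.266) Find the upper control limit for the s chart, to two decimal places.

s̄ = (2.2 + 5.5 + 3.4 + 9.1 + 5.1 + 3.5) / 6 = 4.8000
UCL_s = B₄·s̄ = 2.266 × 4.8000 = 10.8768

10.88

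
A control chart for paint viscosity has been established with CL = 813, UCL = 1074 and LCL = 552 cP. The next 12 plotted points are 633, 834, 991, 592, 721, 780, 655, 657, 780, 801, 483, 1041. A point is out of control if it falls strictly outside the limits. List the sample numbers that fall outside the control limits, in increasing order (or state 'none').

Compare each point to [552, 1074]: sample 11 = 483 < LCL.

11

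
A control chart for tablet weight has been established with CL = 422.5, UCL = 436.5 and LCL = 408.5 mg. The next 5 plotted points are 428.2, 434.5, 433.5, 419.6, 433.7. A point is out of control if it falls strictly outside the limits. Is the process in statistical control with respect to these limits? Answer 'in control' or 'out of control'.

All 5 points lie within [408.5, 436.5].

in control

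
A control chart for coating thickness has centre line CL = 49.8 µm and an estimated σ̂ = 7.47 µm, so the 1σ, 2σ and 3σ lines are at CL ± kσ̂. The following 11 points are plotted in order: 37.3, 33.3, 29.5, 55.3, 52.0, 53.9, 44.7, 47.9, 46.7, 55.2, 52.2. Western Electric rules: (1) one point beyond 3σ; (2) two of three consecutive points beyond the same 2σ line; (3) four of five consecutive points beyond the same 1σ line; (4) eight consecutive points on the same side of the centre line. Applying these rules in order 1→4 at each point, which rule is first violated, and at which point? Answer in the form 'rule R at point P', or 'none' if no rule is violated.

Zone of each point (C = within 1σ̂, B = 1σ̂–2σ̂, A = 2σ̂–3σ̂, * = beyond 3σ̂; sign = side of CL): 1:-B, 2:-A, 3:-A, 4:+C, 5:+C, 6:+C, 7:-C, 8:-C, 9:-C, 10:+C, 11:+C
Rule 2 (two of three consecutive points beyond the same 2σ limit) is satisfied at point 3.

rule 2 at point 3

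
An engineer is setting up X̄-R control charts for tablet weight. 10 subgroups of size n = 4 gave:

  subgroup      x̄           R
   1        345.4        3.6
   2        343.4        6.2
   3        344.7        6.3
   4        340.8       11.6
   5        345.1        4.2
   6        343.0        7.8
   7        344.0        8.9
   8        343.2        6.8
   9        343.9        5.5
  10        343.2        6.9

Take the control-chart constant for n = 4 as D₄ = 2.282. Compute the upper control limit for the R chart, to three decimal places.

15.472

R̄ = (3.6 + 6.2 + 6.3 + 11.6 + 4.2 + 7.8 + 8.9 + 6.8 + 5.5 + 6.9) / 10 = 67.8000 / 10 = 6.7800
UCL_R = D₄·R̄ = 2.282 × 6.7800 = 15.4720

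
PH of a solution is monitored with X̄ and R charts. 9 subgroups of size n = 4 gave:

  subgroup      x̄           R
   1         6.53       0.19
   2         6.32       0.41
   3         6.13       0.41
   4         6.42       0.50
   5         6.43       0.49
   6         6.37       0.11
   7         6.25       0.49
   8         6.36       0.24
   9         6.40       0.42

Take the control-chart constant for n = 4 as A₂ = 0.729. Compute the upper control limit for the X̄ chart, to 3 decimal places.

6.621

X̄̄ = (6.53 + 6.32 + 6.13 + 6.42 + 6.43 + 6.37 + 6.25 + 6.36 + 6.40) / 9 = 57.2100 / 9 = 6.3567
R̄ = (0.19 + 0.41 + 0.41 + 0.50 + 0.49 + 0.11 + 0.49 + 0.24 + 0.42) / 9 = 3.2600 / 9 = 0.3622
UCL = X̄̄ + A₂·R̄ = 6.3567 + 0.729 × 0.3622 = 6.6207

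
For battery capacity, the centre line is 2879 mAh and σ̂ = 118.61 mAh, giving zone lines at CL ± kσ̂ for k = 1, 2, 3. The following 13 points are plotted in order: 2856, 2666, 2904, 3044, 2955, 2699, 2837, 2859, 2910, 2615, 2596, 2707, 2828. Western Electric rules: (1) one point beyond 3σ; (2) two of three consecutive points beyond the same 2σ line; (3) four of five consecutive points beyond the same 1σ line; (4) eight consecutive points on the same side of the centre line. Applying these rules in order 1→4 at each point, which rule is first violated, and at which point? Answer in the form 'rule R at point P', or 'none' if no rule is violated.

rule 2 at point 11

Zone of each point (C = within 1σ̂, B = 1σ̂–2σ̂, A = 2σ̂–3σ̂, * = beyond 3σ̂; sign = side of CL): 1:-C, 2:-B, 3:+C, 4:+B, 5:+C, 6:-B, 7:-C, 8:-C, 9:+C, 10:-A, 11:-A, 12:-B, 13:-C
Rule 2 (two of three consecutive points beyond the same 2σ limit) is satisfied at point 11.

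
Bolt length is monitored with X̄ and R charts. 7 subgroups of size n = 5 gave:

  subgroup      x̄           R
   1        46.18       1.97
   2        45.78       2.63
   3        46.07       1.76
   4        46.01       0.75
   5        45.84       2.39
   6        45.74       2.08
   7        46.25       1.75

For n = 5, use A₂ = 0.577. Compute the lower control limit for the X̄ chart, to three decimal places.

X̄̄ = (46.18 + 45.78 + 46.07 + 46.01 + 45.84 + 45.74 + 46.25) / 7 = 321.8700 / 7 = 45.9814
R̄ = (1.97 + 2.63 + 1.76 + 0.75 + 2.39 + 2.08 + 1.75) / 7 = 13.3300 / 7 = 1.9043
LCL = X̄̄ − A₂·R̄ = 45.9814 − 0.577 × 1.9043 = 44.8827

44.883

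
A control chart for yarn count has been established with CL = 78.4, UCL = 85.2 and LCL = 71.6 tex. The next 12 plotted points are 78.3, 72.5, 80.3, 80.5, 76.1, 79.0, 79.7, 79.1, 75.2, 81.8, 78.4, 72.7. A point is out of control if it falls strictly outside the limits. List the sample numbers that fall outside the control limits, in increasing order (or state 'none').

All 12 points lie within [71.6, 85.2].

none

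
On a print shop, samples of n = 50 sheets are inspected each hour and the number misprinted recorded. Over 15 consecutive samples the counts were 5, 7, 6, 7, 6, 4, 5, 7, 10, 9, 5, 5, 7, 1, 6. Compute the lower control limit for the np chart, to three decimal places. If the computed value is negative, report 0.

p̄ = Σdᵢ / (k·n) = 90 / (15 × 50) = 0.12000
LCL = np̄ − 3·√(np̄(1−p̄)) = 6.0000 − 3 × 2.2978 = -0.8935 → 0 (negative, so LCL = 0)

0.000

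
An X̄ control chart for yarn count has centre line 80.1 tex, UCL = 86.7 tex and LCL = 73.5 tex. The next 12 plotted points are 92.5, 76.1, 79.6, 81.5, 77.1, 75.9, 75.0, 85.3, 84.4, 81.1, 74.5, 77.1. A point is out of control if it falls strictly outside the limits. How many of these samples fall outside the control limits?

1

Compare each point to [73.5, 86.7]: sample 1 = 92.5 > UCL.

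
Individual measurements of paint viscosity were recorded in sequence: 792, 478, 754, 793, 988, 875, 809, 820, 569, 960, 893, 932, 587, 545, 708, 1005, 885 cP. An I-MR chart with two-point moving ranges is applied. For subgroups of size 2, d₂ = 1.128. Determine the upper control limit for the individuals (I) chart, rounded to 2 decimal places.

1241.45

X̄ = (792 + 478 + 754 + 793 + 988 + 875 + 809 + 820 + 569 + 960 + 893 + 932 + 587 + 545 + 708 + 1005 + 885) / 17 = 787.8235
Moving ranges: 314, 276, 39, 195, 113, 66, 11, 251, 391, 67, 39, 345, 42, 163, 297, 120; M̄R̄ = 2729.0000 / 16 = 170.5625
UCL = X̄ + 3·M̄R̄/d₂ = 787.8235 + 3 × 170.5625 / 1.128 = 1241.4472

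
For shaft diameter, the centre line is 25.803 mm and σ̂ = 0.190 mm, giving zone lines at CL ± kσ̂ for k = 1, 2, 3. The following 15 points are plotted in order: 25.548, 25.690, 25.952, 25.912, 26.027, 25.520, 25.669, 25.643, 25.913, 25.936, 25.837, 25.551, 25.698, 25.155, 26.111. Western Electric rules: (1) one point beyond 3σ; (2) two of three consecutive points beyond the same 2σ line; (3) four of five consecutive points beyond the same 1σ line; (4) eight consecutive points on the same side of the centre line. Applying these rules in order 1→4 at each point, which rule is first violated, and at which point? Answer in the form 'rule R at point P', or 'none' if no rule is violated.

Zone of each point (C = within 1σ̂, B = 1σ̂–2σ̂, A = 2σ̂–3σ̂, * = beyond 3σ̂; sign = side of CL): 1:-B, 2:-C, 3:+C, 4:+C, 5:+B, 6:-B, 7:-C, 8:-C, 9:+C, 10:+C, 11:+C, 12:-B, 13:-C, 14:-*, 15:+B
Rule 1 (one point beyond the 3σ limits) is satisfied at point 14.

rule 1 at point 14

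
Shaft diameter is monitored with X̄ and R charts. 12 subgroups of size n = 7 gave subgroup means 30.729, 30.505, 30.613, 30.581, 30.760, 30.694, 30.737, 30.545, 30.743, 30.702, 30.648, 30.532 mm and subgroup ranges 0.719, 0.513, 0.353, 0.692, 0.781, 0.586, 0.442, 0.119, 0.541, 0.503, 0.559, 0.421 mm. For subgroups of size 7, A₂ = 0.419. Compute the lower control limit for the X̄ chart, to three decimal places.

30.432

X̄̄ = (30.729 + 30.505 + 30.613 + 30.581 + 30.760 + 30.694 + 30.737 + 30.545 + 30.743 + 30.702 + 30.648 + 30.532) / 12 = 367.7890 / 12 = 30.6491
R̄ = (0.719 + 0.513 + 0.353 + 0.692 + 0.781 + 0.586 + 0.442 + 0.119 + 0.541 + 0.503 + 0.559 + 0.421) / 12 = 6.2290 / 12 = 0.5191
LCL = X̄̄ − A₂·R̄ = 30.6491 − 0.419 × 0.5191 = 30.4316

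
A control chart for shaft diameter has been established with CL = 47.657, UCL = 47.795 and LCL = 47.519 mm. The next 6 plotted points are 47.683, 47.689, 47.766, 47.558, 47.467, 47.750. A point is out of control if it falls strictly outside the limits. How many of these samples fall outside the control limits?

1

Compare each point to [47.519, 47.795]: sample 5 = 47.467 < LCL.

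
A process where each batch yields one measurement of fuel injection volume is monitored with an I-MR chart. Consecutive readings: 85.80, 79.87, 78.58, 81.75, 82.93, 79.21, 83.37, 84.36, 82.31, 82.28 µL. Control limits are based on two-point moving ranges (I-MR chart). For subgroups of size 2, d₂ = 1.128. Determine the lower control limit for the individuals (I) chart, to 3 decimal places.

75.391

X̄ = (85.80 + 79.87 + 78.58 + 81.75 + 82.93 + 79.21 + 83.37 + 84.36 + 82.31 + 82.28) / 10 = 82.0460
Moving ranges: 5.93, 1.29, 3.17, 1.18, 3.72, 4.16, 0.99, 2.05, 0.03; M̄R̄ = 22.5200 / 9 = 2.5022
LCL = X̄ − 3·M̄R̄/d₂ = 82.0460 − 3 × 2.5022 / 1.128 = 75.3912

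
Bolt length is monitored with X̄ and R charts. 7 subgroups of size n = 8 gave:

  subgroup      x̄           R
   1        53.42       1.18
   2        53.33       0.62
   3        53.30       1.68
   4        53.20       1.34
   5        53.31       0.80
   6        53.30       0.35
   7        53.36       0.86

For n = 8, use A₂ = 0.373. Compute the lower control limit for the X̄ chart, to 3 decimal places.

X̄̄ = (53.42 + 53.33 + 53.30 + 53.20 + 53.31 + 53.30 + 53.36) / 7 = 373.2200 / 7 = 53.3171
R̄ = (1.18 + 0.62 + 1.68 + 1.34 + 0.80 + 0.35 + 0.86) / 7 = 6.8300 / 7 = 0.9757
LCL = X̄̄ − A₂·R̄ = 53.3171 − 0.373 × 0.9757 = 52.9532

52.953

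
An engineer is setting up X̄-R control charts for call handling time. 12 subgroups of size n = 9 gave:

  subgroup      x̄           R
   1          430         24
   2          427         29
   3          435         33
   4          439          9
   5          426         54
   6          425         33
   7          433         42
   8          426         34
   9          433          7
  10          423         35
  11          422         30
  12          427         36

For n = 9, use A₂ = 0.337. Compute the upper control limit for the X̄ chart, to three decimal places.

X̄̄ = (430 + 427 + 435 + 439 + 426 + 425 + 433 + 426 + 433 + 423 + 422 + 427) / 12 = 5146.0000 / 12 = 428.8333
R̄ = (24 + 29 + 33 + 9 + 54 + 33 + 42 + 34 + 7 + 35 + 30 + 36) / 12 = 366.0000 / 12 = 30.5000
UCL = X̄̄ + A₂·R̄ = 428.8333 + 0.337 × 30.5000 = 439.1118

439.112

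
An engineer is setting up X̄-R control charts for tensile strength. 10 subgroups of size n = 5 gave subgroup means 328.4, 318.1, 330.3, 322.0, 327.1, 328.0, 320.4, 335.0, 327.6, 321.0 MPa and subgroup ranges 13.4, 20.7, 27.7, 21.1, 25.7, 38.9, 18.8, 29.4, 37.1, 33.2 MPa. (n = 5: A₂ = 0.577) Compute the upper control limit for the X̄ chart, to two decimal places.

341.14

X̄̄ = (328.4 + 318.1 + 330.3 + 322.0 + 327.1 + 328.0 + 320.4 + 335.0 + 327.6 + 321.0) / 10 = 3257.9000 / 10 = 325.7900
R̄ = (13.4 + 20.7 + 27.7 + 21.1 + 25.7 + 38.9 + 18.8 + 29.4 + 37.1 + 33.2) / 10 = 266.0000 / 10 = 26.6000
UCL = X̄̄ + A₂·R̄ = 325.7900 + 0.577 × 26.6000 = 341.1382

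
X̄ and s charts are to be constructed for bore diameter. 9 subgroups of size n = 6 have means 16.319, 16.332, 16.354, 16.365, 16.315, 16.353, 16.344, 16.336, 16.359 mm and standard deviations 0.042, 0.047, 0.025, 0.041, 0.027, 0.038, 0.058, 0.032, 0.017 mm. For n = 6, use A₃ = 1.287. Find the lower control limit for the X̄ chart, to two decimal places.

16.30

X̄̄ = (16.319 + 16.332 + 16.354 + 16.365 + 16.315 + 16.353 + 16.344 + 16.336 + 16.359) / 9 = 16.3419
s̄ = (0.042 + 0.047 + 0.025 + 0.041 + 0.027 + 0.038 + 0.058 + 0.032 + 0.017) / 9 = 0.0363
LCL = X̄̄ − A₃·s̄ = 16.3419 − 1.287 × 0.0363 = 16.2951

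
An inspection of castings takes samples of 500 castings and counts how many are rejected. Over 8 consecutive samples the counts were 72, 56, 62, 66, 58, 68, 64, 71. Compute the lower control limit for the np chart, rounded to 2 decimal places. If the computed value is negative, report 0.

42.12

p̄ = Σdᵢ / (k·n) = 517 / (8 × 500) = 0.12925
LCL = np̄ − 3·√(np̄(1−p̄)) = 64.6250 − 3 × 7.5015 = 42.1206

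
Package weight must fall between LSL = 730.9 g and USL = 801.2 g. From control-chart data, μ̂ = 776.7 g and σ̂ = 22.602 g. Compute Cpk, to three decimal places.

0.361

Cpu = (USL − μ̂) / (3σ̂) = (801.2 − 776.7) / (3 × 22.602) = 0.3613; Cpl = (μ̂ − LSL) / (3σ̂) = (776.7 − 730.9) / (3 × 22.602) = 0.6755; Cpk = min(Cpu, Cpl) = 0.3613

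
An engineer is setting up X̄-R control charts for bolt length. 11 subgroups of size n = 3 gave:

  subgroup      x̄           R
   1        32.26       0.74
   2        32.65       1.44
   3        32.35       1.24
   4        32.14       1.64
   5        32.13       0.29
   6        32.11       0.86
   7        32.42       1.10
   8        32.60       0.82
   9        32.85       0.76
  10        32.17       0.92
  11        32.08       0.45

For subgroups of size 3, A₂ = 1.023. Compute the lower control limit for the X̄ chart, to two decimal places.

31.39

X̄̄ = (32.26 + 32.65 + 32.35 + 32.14 + 32.13 + 32.11 + 32.42 + 32.60 + 32.85 + 32.17 + 32.08) / 11 = 355.7600 / 11 = 32.3418
R̄ = (0.74 + 1.44 + 1.24 + 1.64 + 0.29 + 0.86 + 1.10 + 0.82 + 0.76 + 0.92 + 0.45) / 11 = 10.2600 / 11 = 0.9327
LCL = X̄̄ − A₂·R̄ = 32.3418 − 1.023 × 0.9327 = 31.3876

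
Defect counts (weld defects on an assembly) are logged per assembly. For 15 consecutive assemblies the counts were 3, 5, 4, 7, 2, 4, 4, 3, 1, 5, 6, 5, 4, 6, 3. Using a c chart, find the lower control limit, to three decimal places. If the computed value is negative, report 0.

c̄ = (3 + 5 + 4 + 7 + 2 + 4 + 4 + 3 + 1 + 5 + 6 + 5 + 4 + 6 + 3) / 15 = 62 / 15 = 4.1333
LCL = c̄ − 3√c̄ = 4.1333 − 3 × 2.0331 = -1.9658 → 0 (cannot be negative)

0.000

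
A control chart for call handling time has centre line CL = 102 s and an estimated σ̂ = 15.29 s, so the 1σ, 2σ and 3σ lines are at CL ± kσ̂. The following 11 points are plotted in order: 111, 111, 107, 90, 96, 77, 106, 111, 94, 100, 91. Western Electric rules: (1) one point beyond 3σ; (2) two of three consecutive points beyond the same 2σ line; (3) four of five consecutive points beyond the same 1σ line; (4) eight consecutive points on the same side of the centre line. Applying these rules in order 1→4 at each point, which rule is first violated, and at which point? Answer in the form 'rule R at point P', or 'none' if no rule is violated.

Zone of each point (C = within 1σ̂, B = 1σ̂–2σ̂, A = 2σ̂–3σ̂, * = beyond 3σ̂; sign = side of CL): 1:+C, 2:+C, 3:+C, 4:-C, 5:-C, 6:-B, 7:+C, 8:+C, 9:-C, 10:-C, 11:-C
No rule fires across all 11 points.

none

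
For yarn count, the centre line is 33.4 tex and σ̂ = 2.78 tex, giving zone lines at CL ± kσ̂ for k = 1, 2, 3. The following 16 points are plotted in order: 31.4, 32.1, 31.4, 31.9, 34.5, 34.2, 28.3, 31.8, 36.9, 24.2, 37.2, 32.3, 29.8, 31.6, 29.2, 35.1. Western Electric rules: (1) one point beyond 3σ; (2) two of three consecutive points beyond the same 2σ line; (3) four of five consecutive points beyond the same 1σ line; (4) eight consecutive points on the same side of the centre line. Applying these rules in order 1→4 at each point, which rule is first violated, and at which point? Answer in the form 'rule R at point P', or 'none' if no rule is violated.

rule 1 at point 10

Zone of each point (C = within 1σ̂, B = 1σ̂–2σ̂, A = 2σ̂–3σ̂, * = beyond 3σ̂; sign = side of CL): 1:-C, 2:-C, 3:-C, 4:-C, 5:+C, 6:+C, 7:-B, 8:-C, 9:+B, 10:-*, 11:+B, 12:-C, 13:-B, 14:-C, 15:-B, 16:+C
Rule 1 (one point beyond the 3σ limits) is satisfied at point 10.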